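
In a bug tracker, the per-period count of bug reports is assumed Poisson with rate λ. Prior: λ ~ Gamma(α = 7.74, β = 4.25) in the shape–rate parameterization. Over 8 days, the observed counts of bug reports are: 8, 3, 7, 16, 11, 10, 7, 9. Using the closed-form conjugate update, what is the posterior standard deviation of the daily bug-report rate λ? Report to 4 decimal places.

0.7244

With a Gamma(shape α, rate β) prior, the Poisson likelihood is conjugate: the posterior is Gamma(α + ΣXᵢ, β + n).
Sum of counts S = 71 over n = 8 days.
Posterior: Gamma(α+S, β+n) = Gamma(7.74+71, 4.25+8) = Gamma(78.74, 12.25).
SD = √α/β = √78.74/12.25 = 0.7244.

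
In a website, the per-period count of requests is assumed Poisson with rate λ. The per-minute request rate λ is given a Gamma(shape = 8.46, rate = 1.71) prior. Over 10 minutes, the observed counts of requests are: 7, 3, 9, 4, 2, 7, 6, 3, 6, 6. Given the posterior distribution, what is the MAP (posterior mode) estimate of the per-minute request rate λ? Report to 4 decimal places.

With a Gamma(shape α, rate β) prior, the Poisson likelihood is conjugate: the posterior is Gamma(α + ΣXᵢ, β + n).
Sum of counts S = 53 over n = 10 minutes.
Posterior: Gamma(α+S, β+n) = Gamma(8.46+53, 1.71+10) = Gamma(61.46, 11.71).
Mode of Gamma(α,β) for α≥1 is (α−1)/β = 60.46/11.71 = 5.1631.

5.1631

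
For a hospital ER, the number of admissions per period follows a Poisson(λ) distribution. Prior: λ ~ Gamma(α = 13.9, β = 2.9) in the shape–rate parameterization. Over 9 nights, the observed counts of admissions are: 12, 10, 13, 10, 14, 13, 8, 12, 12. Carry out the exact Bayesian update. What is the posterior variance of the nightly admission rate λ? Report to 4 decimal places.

With a Gamma(shape α, rate β) prior, the Poisson likelihood is conjugate: the posterior is Gamma(α + ΣXᵢ, β + n).
Sum of counts S = 104 over n = 9 nights.
Posterior: Gamma(α+S, β+n) = Gamma(13.9+104, 2.9+9) = Gamma(117.9, 11.9).
Var = α/β² = 117.9/11.9² = 0.8326.

0.8326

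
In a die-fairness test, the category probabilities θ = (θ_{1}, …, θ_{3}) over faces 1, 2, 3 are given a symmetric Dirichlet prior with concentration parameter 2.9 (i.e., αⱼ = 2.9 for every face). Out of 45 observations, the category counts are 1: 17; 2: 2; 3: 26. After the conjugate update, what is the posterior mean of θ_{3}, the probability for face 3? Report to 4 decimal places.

The Dirichlet prior is conjugate to the Multinomial likelihood: each posterior αⱼ = prior αⱼ + observed count nⱼ.
Posterior concentration: (19.9, 4.9, 28.9), total = 53.7.
E[θ_{3}|data] = α_{3}/Σα = 28.9/53.7 = 0.5382.

0.5382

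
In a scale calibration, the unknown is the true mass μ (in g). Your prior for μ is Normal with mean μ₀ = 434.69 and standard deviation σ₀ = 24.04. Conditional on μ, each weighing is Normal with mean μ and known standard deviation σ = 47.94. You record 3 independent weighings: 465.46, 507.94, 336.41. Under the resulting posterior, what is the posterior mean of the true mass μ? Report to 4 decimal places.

For Normal data with known variance σ², a Normal(μ₀, σ₀²) prior on μ is conjugate. Posterior precision = 1/σ₀² + n/σ²; posterior mean is the precision-weighted average of μ₀ and x̄.
Σxᵢ = 465.46 + 507.94 + 336.41 = 1309.81, so n·x̄ = 1309.81.
σ₀² = 24.04² = 577.9216, σ² = 47.94² = 2298.2436; σ² + n·σ₀² = 2298.2436 + 3·577.9216 = 4032.0084.
Posterior mean = (μ₀/σ₀² + n·x̄/σ²)/(1/σ₀² + n/σ²) = (σ²·μ₀ + σ₀²·n·x̄)/(σ² + n·σ₀²) = (2298.2436·434.69 + 577.9216·1309.81)/4032.0084 = 1755991.00138/4032.0084 = 435.5127.

435.5127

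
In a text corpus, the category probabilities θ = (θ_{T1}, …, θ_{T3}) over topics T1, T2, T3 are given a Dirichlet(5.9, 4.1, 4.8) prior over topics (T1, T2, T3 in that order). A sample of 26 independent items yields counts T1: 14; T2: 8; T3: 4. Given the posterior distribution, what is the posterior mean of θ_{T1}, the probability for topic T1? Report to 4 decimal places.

The Dirichlet prior is conjugate to the Multinomial likelihood: each posterior αⱼ = prior αⱼ + observed count nⱼ.
Posterior concentration: (19.9, 12.1, 8.8), total = 40.8.
E[θ_{T1}|data] = α_{T1}/Σα = 19.9/40.8 = 0.4877.

0.4877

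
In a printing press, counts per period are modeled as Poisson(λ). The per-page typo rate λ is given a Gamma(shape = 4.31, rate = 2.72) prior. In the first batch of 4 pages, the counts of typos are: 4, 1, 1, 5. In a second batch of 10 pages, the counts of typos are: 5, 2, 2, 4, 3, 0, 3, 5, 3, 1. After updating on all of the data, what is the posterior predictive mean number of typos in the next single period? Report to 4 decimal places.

With a Gamma(shape α, rate β) prior, the Poisson likelihood is conjugate: the posterior is Gamma(α + ΣXᵢ, β + n).
Batch 1: sum of counts S = 11 over n = 4 pages.
After batch 1: Gamma(α+S, β+n) = Gamma(4.31+11, 2.72+4) = Gamma(15.31, 6.72).
Batch 2: sum of counts S = 28 over n = 10 pages.
After batch 2: Gamma(α+S, β+n) = Gamma(15.31+28, 6.72+10) = Gamma(43.31, 16.72).
The predictive distribution for one future period is NegBinom with mean α/β = 2.5903.

2.5903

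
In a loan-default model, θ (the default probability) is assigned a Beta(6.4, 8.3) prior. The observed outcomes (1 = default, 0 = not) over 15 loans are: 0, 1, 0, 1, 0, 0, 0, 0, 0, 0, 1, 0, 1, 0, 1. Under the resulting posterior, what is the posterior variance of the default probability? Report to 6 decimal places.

The Beta prior is conjugate to a Binomial/Bernoulli likelihood; the update adds successes to α and failures to β.
Posterior: Beta(α+k, β+n−k) = Beta(6.4+5, 8.3+10) = Beta(11.4, 18.3).
Var = αβ/((α+β)²(α+β+1)) = 11.4·18.3/(29.7²·30.7) = 0.007704.

0.007704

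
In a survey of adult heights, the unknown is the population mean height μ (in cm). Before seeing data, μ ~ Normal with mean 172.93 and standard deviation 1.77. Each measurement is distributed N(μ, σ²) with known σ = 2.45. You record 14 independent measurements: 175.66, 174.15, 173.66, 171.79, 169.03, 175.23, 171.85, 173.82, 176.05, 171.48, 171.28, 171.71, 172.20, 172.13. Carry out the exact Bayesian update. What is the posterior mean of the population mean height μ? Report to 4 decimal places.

172.8684

For Normal data with known variance σ², a Normal(μ₀, σ₀²) prior on μ is conjugate. Posterior precision = 1/σ₀² + n/σ²; posterior mean is the precision-weighted average of μ₀ and x̄.
Σxᵢ = 175.66 + 174.15 + 173.66 + 171.79 + 169.03 + 175.23 + 171.85 + 173.82 + 176.05 + 171.48 + 171.28 + 171.71 + 172.20 + 172.13 = 2420.04, so n·x̄ = 2420.04.
σ₀² = 1.77² = 3.1329, σ² = 2.45² = 6.0025; σ² + n·σ₀² = 6.0025 + 14·3.1329 = 49.8631.
Posterior mean = (μ₀/σ₀² + n·x̄/σ²)/(1/σ₀² + n/σ²) = (σ²·μ₀ + σ₀²·n·x̄)/(σ² + n·σ₀²) = (6.0025·172.93 + 3.1329·2420.04)/49.8631 = 8619.755641/49.8631 = 172.8684.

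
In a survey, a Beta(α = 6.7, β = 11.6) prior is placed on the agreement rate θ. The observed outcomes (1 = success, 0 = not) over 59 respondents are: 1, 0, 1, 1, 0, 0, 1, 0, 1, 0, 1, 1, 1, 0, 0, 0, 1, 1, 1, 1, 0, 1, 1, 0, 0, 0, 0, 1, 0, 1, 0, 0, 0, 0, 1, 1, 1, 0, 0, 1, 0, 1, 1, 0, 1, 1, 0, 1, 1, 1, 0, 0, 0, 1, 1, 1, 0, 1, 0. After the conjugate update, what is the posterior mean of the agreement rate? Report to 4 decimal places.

The Beta prior is conjugate to a Binomial/Bernoulli likelihood; the update adds successes to α and failures to β.
Posterior: Beta(α+k, β+n−k) = Beta(6.7+31, 11.6+28) = Beta(37.7, 39.6).
Posterior mean = α/(α+β) = 37.7/77.3 = 0.4877.

0.4877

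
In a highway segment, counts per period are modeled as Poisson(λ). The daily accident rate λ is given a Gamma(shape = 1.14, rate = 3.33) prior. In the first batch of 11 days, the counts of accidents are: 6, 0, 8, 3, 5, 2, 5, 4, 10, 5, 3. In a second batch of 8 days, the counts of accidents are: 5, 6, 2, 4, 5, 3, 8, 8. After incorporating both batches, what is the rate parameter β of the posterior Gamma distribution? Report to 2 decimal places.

22.33

With a Gamma(shape α, rate β) prior, the Poisson likelihood is conjugate: the posterior is Gamma(α + ΣXᵢ, β + n).
Batch 1: sum of counts S = 51 over n = 11 days.
After batch 1: Gamma(α+S, β+n) = Gamma(1.14+51, 3.33+11) = Gamma(52.14, 14.33).
Batch 2: sum of counts S = 41 over n = 8 days.
After batch 2: Gamma(α+S, β+n) = Gamma(52.14+41, 14.33+8) = Gamma(93.14, 22.33).
Posterior β = 22.33.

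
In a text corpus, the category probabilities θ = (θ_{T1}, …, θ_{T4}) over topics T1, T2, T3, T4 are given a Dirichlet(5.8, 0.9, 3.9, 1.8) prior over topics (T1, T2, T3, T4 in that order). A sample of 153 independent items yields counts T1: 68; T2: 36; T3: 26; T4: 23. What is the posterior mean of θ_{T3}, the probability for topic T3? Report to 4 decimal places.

0.1808

The Dirichlet prior is conjugate to the Multinomial likelihood: each posterior αⱼ = prior αⱼ + observed count nⱼ.
Posterior concentration: (73.8, 36.9, 29.9, 24.8), total = 165.4.
E[θ_{T3}|data] = α_{T3}/Σα = 29.9/165.4 = 0.1808.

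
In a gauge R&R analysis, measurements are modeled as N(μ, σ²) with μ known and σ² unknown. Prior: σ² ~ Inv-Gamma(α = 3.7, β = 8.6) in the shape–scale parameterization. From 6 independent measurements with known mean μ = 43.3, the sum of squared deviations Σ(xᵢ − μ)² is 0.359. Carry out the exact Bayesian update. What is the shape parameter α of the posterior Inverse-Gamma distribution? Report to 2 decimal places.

With known mean μ and an Inverse-Gamma(α, β) prior on σ², the Normal likelihood is conjugate: posterior is Inv-Gamma(α + n/2, β + Σ(xᵢ−μ)²/2).
Posterior: Inv-Gamma(3.7 + 6/2, 8.6 + 0.359/2) = Inv-Gamma(6.70, 8.7795).
Posterior α = 6.70.

6.70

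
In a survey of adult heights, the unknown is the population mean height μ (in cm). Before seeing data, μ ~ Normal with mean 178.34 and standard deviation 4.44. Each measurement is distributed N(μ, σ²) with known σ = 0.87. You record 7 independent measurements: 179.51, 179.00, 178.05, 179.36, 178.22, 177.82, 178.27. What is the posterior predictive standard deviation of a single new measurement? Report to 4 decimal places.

For Normal data with known variance σ², a Normal(μ₀, σ₀²) prior on μ is conjugate. Posterior precision = 1/σ₀² + n/σ²; posterior mean is the precision-weighted average of μ₀ and x̄.
σ₀² = 4.44² = 19.7136, σ² = 0.87² = 0.7569; σ² + n·σ₀² = 0.7569 + 7·19.7136 = 138.7521.
Posterior precision = 1/σ₀² + n/σ² = 1/19.7136 + 7/0.7569 = (σ² + n·σ₀²)/(σ₀²σ²) = 138.7521/(19.7136·0.7569); posterior variance σₙ² = σ₀²σ²/(σ² + n·σ₀²) = 19.7136·0.7569/138.7521 = 0.107539.
Predictive variance for one new observation = σₙ² + σ² = 19.7136·0.7569/138.7521 + 0.7569 = σ²·(σ₀² + 138.7521)/138.7521 = 0.7569·158.4657/138.7521 = 0.864439; SD = √(0.7569·158.4657/138.7521) = 0.9298.

0.9298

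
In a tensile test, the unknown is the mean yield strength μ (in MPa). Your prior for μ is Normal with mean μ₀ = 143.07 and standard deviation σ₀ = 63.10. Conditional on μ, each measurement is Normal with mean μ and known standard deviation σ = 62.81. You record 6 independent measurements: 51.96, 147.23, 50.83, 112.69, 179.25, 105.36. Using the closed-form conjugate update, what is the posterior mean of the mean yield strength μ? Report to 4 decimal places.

112.8733

For Normal data with known variance σ², a Normal(μ₀, σ₀²) prior on μ is conjugate. Posterior precision = 1/σ₀² + n/σ²; posterior mean is the precision-weighted average of μ₀ and x̄.
Σxᵢ = 51.96 + 147.23 + 50.83 + 112.69 + 179.25 + 105.36 = 647.32, so n·x̄ = 647.32.
σ₀² = 63.10² = 3981.61, σ² = 62.81² = 3945.0961; σ² + n·σ₀² = 3945.0961 + 6·3981.61 = 27834.7561.
Posterior mean = (μ₀/σ₀² + n·x̄/σ²)/(1/σ₀² + n/σ²) = (σ²·μ₀ + σ₀²·n·x̄)/(σ² + n·σ₀²) = (3945.0961·143.07 + 3981.61·647.32)/27834.7561 = 3141800.684227/27834.7561 = 112.8733.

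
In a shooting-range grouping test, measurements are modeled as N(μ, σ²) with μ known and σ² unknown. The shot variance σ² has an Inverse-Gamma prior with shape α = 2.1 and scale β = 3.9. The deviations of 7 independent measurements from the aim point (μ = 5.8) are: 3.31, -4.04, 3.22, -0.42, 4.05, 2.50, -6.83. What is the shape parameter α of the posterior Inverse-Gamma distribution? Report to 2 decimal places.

5.60

With known mean μ and an Inverse-Gamma(α, β) prior on σ², the Normal likelihood is conjugate: posterior is Inv-Gamma(α + n/2, β + Σ(xᵢ−μ)²/2).
Σ(xᵢ−μ)² = (3.31)² + (-4.04)² + (3.22)² + (-0.42)² + (4.05)² + (2.50)² + (-6.83)² = 107.1239.
Posterior: Inv-Gamma(2.1 + 7/2, 3.9 + 107.1239/2) = Inv-Gamma(5.60, 57.46195).
Posterior α = 5.60.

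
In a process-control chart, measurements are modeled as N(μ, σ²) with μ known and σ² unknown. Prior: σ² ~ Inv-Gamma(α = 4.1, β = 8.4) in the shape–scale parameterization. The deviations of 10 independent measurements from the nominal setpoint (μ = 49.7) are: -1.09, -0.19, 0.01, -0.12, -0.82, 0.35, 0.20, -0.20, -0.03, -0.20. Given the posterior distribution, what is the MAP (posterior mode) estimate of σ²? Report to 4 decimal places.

0.9383

With known mean μ and an Inverse-Gamma(α, β) prior on σ², the Normal likelihood is conjugate: posterior is Inv-Gamma(α + n/2, β + Σ(xᵢ−μ)²/2).
Σ(xᵢ−μ)² = (-1.09)² + (-0.19)² + (0.01)² + (-0.12)² + (-0.82)² + (0.35)² + (0.20)² + (-0.20)² + (-0.03)² + (-0.20)² = 2.1545.
Posterior: Inv-Gamma(4.1 + 10/2, 8.4 + 2.1545/2) = Inv-Gamma(9.10, 9.47725).
Mode = β/(α+1) = 9.47725/10.10 = 0.9383.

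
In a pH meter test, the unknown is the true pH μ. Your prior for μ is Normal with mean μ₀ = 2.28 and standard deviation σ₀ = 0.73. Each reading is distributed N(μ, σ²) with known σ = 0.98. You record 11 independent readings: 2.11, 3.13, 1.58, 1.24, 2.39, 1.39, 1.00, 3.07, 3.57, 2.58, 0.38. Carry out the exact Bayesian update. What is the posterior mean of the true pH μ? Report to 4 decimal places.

For Normal data with known variance σ², a Normal(μ₀, σ₀²) prior on μ is conjugate. Posterior precision = 1/σ₀² + n/σ²; posterior mean is the precision-weighted average of μ₀ and x̄.
Σxᵢ = 2.11 + 3.13 + 1.58 + 1.24 + 2.39 + 1.39 + 1.00 + 3.07 + 3.57 + 2.58 + 0.38 = 22.44, so n·x̄ = 22.44.
σ₀² = 0.73² = 0.5329, σ² = 0.98² = 0.9604; σ² + n·σ₀² = 0.9604 + 11·0.5329 = 6.8223.
Posterior mean = (μ₀/σ₀² + n·x̄/σ²)/(1/σ₀² + n/σ²) = (σ²·μ₀ + σ₀²·n·x̄)/(σ² + n·σ₀²) = (0.9604·2.28 + 0.5329·22.44)/6.8223 = 14.147988/6.8223 = 2.0738.

2.0738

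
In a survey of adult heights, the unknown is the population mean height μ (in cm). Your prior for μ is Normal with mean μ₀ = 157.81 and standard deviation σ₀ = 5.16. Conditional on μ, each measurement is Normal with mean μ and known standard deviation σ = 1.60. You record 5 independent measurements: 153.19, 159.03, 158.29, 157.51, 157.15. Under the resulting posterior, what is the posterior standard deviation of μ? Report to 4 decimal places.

For Normal data with known variance σ², a Normal(μ₀, σ₀²) prior on μ is conjugate. Posterior precision = 1/σ₀² + n/σ²; posterior mean is the precision-weighted average of μ₀ and x̄.
σ₀² = 5.16² = 26.6256, σ² = 1.60² = 2.56; σ² + n·σ₀² = 2.56 + 5·26.6256 = 135.688.
Posterior precision = 1/σ₀² + n/σ² = 1/26.6256 + 5/2.56 = (σ² + n·σ₀²)/(σ₀²σ²) = 135.688/(26.6256·2.56); posterior variance σₙ² = σ₀²σ²/(σ² + n·σ₀²) = 26.6256·2.56/135.688 = 0.502340.
Posterior SD = √σₙ² = √(26.6256·2.56/135.688) = 0.7088.

0.7088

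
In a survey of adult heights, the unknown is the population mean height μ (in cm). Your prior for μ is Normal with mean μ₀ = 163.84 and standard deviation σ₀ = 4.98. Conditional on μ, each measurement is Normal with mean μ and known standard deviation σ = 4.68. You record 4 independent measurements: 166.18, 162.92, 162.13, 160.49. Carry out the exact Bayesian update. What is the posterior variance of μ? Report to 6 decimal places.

4.485304

For Normal data with known variance σ², a Normal(μ₀, σ₀²) prior on μ is conjugate. Posterior precision = 1/σ₀² + n/σ²; posterior mean is the precision-weighted average of μ₀ and x̄.
σ₀² = 4.98² = 24.8004, σ² = 4.68² = 21.9024; σ² + n·σ₀² = 21.9024 + 4·24.8004 = 121.104.
Posterior precision = 1/σ₀² + n/σ² = 1/24.8004 + 4/21.9024 = (σ² + n·σ₀²)/(σ₀²σ²) = 121.104/(24.8004·21.9024); posterior variance σₙ² = σ₀²σ²/(σ² + n·σ₀²) = 24.8004·21.9024/121.104 = 4.485304.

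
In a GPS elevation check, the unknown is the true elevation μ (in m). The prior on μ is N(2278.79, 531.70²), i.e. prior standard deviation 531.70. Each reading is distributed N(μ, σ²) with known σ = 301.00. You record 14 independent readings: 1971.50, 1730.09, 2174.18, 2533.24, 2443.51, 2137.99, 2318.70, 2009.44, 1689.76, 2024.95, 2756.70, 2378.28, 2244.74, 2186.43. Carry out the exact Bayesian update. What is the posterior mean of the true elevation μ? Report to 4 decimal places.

2187.7630

For Normal data with known variance σ², a Normal(μ₀, σ₀²) prior on μ is conjugate. Posterior precision = 1/σ₀² + n/σ²; posterior mean is the precision-weighted average of μ₀ and x̄.
Σxᵢ = 1971.50 + 1730.09 + 2174.18 + 2533.24 + 2443.51 + 2137.99 + 2318.70 + 2009.44 + 1689.76 + 2024.95 + 2756.70 + 2378.28 + 2244.74 + 2186.43 = 30599.51, so n·x̄ = 30599.51.
σ₀² = 531.70² = 282704.89, σ² = 301.00² = 90601; σ² + n·σ₀² = 90601 + 14·282704.89 = 4048469.46.
Posterior mean = (μ₀/σ₀² + n·x̄/σ²)/(1/σ₀² + n/σ²) = (σ²·μ₀ + σ₀²·n·x̄)/(σ² + n·σ₀²) = (90601·2278.79 + 282704.89·30599.51)/4048469.46 = 8857091761.3939/4048469.46 = 2187.7630.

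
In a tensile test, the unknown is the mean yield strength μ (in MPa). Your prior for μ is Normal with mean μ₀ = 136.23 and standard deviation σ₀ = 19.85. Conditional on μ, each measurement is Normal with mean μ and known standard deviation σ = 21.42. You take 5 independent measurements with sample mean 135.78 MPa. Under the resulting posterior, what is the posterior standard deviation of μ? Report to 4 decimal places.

8.6273

For Normal data with known variance σ², a Normal(μ₀, σ₀²) prior on μ is conjugate. Posterior precision = 1/σ₀² + n/σ²; posterior mean is the precision-weighted average of μ₀ and x̄.
σ₀² = 19.85² = 394.0225, σ² = 21.42² = 458.8164; σ² + n·σ₀² = 458.8164 + 5·394.0225 = 2428.9289.
Posterior precision = 1/σ₀² + n/σ² = 1/394.0225 + 5/458.8164 = (σ² + n·σ₀²)/(σ₀²σ²) = 2428.9289/(394.0225·458.8164); posterior variance σₙ² = σ₀²σ²/(σ² + n·σ₀²) = 394.0225·458.8164/2428.9289 = 74.429509.
Posterior SD = √σₙ² = √(394.0225·458.8164/2428.9289) = 8.6273.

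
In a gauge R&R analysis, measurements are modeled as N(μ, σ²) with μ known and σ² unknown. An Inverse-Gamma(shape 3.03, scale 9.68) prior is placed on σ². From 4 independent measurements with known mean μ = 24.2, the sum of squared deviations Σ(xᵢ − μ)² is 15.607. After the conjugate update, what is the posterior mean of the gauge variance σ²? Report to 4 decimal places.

With known mean μ and an Inverse-Gamma(α, β) prior on σ², the Normal likelihood is conjugate: posterior is Inv-Gamma(α + n/2, β + Σ(xᵢ−μ)²/2).
Posterior: Inv-Gamma(3.03 + 4/2, 9.68 + 15.607/2) = Inv-Gamma(5.03, 17.4835).
E[σ²|data] = β/(α−1) = 17.4835/4.03 = 4.3383.

4.3383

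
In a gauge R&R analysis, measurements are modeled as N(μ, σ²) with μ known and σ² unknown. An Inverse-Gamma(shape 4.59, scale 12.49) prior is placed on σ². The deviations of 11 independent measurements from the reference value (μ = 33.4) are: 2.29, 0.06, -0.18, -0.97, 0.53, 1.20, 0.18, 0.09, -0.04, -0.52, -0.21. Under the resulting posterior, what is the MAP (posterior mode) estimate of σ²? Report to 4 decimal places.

1.5004

With known mean μ and an Inverse-Gamma(α, β) prior on σ², the Normal likelihood is conjugate: posterior is Inv-Gamma(α + n/2, β + Σ(xᵢ−μ)²/2).
Σ(xᵢ−μ)² = (2.29)² + (0.06)² + (-0.18)² + (-0.97)² + (0.53)² + (1.20)² + (0.18)² + (0.09)² + (-0.04)² + (-0.52)² + (-0.21)² = 8.2985.
Posterior: Inv-Gamma(4.59 + 11/2, 12.49 + 8.2985/2) = Inv-Gamma(10.09, 16.63925).
Mode = β/(α+1) = 16.63925/11.09 = 1.5004.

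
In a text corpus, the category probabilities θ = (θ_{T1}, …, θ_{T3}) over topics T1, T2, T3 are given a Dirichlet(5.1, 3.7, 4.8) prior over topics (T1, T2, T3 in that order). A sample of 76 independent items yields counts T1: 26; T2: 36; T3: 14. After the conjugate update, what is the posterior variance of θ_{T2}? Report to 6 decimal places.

0.002724

The Dirichlet prior is conjugate to the Multinomial likelihood: each posterior αⱼ = prior αⱼ + observed count nⱼ.
Posterior concentration: (31.1, 39.7, 18.8), total = 89.6.
Var[θ_j] = α_j(Σα−α_j)/((Σα)²(Σα+1)) = 39.7·49.9/(89.6²·90.6) = 0.002724.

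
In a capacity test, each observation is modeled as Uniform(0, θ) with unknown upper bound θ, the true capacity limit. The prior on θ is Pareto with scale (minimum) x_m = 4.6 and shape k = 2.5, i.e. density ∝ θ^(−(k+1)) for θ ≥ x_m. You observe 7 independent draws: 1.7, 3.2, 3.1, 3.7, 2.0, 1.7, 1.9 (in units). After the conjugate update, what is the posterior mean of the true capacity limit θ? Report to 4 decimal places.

5.1412

A Pareto(scale x_m, shape k) prior on the upper bound θ of Uniform(0, θ) is conjugate: posterior is Pareto(max(x_m, max xᵢ), k + n).
Sample maximum = 3.7; prior scale x_m = 4.6 → posterior scale = max = 4.6.
Posterior shape = 2.5 + 7 = 9.5.
E[θ|data] = k·x_m/(k−1) = 9.5·4.6/8.5 = 5.1412.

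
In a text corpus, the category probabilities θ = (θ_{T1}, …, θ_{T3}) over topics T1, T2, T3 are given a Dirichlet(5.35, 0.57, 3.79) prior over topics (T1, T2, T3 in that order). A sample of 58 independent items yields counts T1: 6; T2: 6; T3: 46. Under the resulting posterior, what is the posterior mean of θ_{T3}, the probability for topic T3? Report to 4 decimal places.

0.7353

The Dirichlet prior is conjugate to the Multinomial likelihood: each posterior αⱼ = prior αⱼ + observed count nⱼ.
Posterior concentration: (11.35, 6.57, 49.79), total = 67.71.
E[θ_{T3}|data] = α_{T3}/Σα = 49.79/67.71 = 0.7353.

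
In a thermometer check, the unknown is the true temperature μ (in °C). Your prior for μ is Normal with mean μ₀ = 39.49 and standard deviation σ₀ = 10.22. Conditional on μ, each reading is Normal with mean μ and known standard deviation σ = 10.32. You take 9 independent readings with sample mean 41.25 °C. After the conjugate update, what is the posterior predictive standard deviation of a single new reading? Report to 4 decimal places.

10.8227

For Normal data with known variance σ², a Normal(μ₀, σ₀²) prior on μ is conjugate. Posterior precision = 1/σ₀² + n/σ²; posterior mean is the precision-weighted average of μ₀ and x̄.
σ₀² = 10.22² = 104.4484, σ² = 10.32² = 106.5024; σ² + n·σ₀² = 106.5024 + 9·104.4484 = 1046.538.
Posterior precision = 1/σ₀² + n/σ² = 1/104.4484 + 9/106.5024 = (σ² + n·σ₀²)/(σ₀²σ²) = 1046.538/(104.4484·106.5024); posterior variance σₙ² = σ₀²σ²/(σ² + n·σ₀²) = 104.4484·106.5024/1046.538 = 10.629337.
Predictive variance for one new observation = σₙ² + σ² = 104.4484·106.5024/1046.538 + 106.5024 = σ²·(σ₀² + 1046.538)/1046.538 = 106.5024·1150.9864/1046.538 = 117.131737; SD = √(106.5024·1150.9864/1046.538) = 10.8227.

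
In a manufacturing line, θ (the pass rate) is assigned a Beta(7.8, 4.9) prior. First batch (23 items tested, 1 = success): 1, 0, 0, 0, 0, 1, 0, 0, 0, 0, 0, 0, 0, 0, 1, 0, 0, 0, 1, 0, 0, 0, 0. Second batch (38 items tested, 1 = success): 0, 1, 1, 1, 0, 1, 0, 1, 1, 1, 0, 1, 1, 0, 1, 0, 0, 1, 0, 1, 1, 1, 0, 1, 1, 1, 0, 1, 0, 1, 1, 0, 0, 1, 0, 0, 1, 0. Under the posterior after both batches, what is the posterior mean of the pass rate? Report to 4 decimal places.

0.4586

The Beta prior is conjugate to a Binomial/Bernoulli likelihood; the update adds successes to α and failures to β.
After batch 1: Beta(7.8+4, 4.9+19) = Beta(11.8, 23.9).
After batch 2: Beta(11.8+22, 23.9+16) = Beta(33.8, 39.9).
Posterior mean = α/(α+β) = 33.8/73.7 = 0.4586.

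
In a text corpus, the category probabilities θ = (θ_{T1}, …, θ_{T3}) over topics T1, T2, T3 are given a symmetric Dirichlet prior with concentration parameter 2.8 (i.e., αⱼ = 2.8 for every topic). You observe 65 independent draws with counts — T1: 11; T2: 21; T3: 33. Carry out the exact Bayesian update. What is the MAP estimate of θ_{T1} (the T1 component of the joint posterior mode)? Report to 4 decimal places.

The Dirichlet prior is conjugate to the Multinomial likelihood: each posterior αⱼ = prior αⱼ + observed count nⱼ.
Posterior concentration: (13.8, 23.8, 35.8), total = 73.4.
Joint mode component: (α_{T1}−1)/(Σα−K) = 12.8/70.4 = 0.1818.

0.1818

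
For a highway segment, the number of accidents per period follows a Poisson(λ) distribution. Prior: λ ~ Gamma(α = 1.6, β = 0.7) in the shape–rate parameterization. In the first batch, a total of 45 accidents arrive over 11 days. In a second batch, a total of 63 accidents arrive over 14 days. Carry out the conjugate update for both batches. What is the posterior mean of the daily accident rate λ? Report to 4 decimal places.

With a Gamma(shape α, rate β) prior, the Poisson likelihood is conjugate: the posterior is Gamma(α + ΣXᵢ, β + n).
After batch 1: Gamma(α+S, β+n) = Gamma(1.6+45, 0.7+11) = Gamma(46.6, 11.7).
After batch 2: Gamma(α+S, β+n) = Gamma(46.6+63, 11.7+14) = Gamma(109.6, 25.7).
Posterior mean = α/β = 109.6/25.7 = 4.2646.

4.2646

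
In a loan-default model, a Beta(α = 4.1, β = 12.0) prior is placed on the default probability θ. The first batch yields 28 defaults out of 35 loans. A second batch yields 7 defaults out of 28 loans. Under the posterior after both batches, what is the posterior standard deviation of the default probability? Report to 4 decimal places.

0.0559

The Beta prior is conjugate to a Binomial/Bernoulli likelihood; the update adds successes to α and failures to β.
After batch 1: Beta(4.1+28, 12.0+7) = Beta(32.1, 19.0).
After batch 2: Beta(32.1+7, 19.0+21) = Beta(39.1, 40.0).
Var = αβ/((α+β)²(α+β+1)) = 39.1·40.0/(79.1²·80.1) = 0.00312069; SD = √0.00312069 = 0.0559.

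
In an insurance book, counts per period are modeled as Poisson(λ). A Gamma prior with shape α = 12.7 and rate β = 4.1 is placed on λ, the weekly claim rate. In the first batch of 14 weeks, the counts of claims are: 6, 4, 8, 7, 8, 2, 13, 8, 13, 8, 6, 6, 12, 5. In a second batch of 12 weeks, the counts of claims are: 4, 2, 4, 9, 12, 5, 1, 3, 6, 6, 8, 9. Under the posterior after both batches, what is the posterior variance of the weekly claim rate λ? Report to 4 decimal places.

0.2072

With a Gamma(shape α, rate β) prior, the Poisson likelihood is conjugate: the posterior is Gamma(α + ΣXᵢ, β + n).
Batch 1: sum of counts S = 106 over n = 14 weeks.
After batch 1: Gamma(α+S, β+n) = Gamma(12.7+106, 4.1+14) = Gamma(118.7, 18.1).
Batch 2: sum of counts S = 69 over n = 12 weeks.
After batch 2: Gamma(α+S, β+n) = Gamma(118.7+69, 18.1+12) = Gamma(187.7, 30.1).
Var = α/β² = 187.7/30.1² = 0.2072.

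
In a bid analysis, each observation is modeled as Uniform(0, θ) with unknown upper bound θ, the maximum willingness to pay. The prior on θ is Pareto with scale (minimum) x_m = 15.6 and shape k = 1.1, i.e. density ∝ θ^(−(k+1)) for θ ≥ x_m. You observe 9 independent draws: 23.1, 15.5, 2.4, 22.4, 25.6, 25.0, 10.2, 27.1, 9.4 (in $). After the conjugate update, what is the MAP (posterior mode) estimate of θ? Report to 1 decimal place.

27.1

A Pareto(scale x_m, shape k) prior on the upper bound θ of Uniform(0, θ) is conjugate: posterior is Pareto(max(x_m, max xᵢ), k + n).
Sample maximum = 27.1; prior scale x_m = 15.6 → posterior scale = max = 27.1.
Posterior shape = 1.1 + 9 = 10.1.
The Pareto density is decreasing on [x_m, ∞), so the mode is x_m = 27.1.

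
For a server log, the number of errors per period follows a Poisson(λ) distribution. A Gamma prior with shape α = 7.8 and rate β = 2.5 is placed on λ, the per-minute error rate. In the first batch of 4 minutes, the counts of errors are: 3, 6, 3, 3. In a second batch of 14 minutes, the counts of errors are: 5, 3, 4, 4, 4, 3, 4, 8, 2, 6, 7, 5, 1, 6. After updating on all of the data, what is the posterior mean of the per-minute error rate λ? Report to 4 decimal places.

With a Gamma(shape α, rate β) prior, the Poisson likelihood is conjugate: the posterior is Gamma(α + ΣXᵢ, β + n).
Batch 1: sum of counts S = 15 over n = 4 minutes.
After batch 1: Gamma(α+S, β+n) = Gamma(7.8+15, 2.5+4) = Gamma(22.8, 6.5).
Batch 2: sum of counts S = 62 over n = 14 minutes.
After batch 2: Gamma(α+S, β+n) = Gamma(22.8+62, 6.5+14) = Gamma(84.8, 20.5).
Posterior mean = α/β = 84.8/20.5 = 4.1366.

4.1366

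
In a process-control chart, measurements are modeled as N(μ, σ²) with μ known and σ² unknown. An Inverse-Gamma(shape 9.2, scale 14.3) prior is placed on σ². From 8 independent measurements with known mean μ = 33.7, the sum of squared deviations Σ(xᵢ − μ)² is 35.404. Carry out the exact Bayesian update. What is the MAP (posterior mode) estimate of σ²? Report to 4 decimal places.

2.2537

With known mean μ and an Inverse-Gamma(α, β) prior on σ², the Normal likelihood is conjugate: posterior is Inv-Gamma(α + n/2, β + Σ(xᵢ−μ)²/2).
Posterior: Inv-Gamma(9.2 + 8/2, 14.3 + 35.404/2) = Inv-Gamma(13.20, 32.0020).
Mode = β/(α+1) = 32.0020/14.20 = 2.2537.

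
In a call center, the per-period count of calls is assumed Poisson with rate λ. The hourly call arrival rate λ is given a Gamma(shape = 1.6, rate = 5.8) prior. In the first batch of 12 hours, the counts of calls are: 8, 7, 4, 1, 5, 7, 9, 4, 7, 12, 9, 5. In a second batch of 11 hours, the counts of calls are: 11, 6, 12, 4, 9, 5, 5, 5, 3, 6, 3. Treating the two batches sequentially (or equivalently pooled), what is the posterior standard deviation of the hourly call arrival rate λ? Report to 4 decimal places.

0.4233

With a Gamma(shape α, rate β) prior, the Poisson likelihood is conjugate: the posterior is Gamma(α + ΣXᵢ, β + n).
Batch 1: sum of counts S = 78 over n = 12 hours.
After batch 1: Gamma(α+S, β+n) = Gamma(1.6+78, 5.8+12) = Gamma(79.6, 17.8).
Batch 2: sum of counts S = 69 over n = 11 hours.
After batch 2: Gamma(α+S, β+n) = Gamma(79.6+69, 17.8+11) = Gamma(148.6, 28.8).
SD = √α/β = √148.6/28.8 = 0.4233.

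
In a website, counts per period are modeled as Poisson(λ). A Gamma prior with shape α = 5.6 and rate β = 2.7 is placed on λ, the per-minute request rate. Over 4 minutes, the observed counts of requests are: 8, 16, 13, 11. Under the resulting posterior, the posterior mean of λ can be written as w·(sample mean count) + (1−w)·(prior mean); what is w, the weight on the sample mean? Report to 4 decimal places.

With a Gamma(shape α, rate β) prior, the Poisson likelihood is conjugate: the posterior is Gamma(α + ΣXᵢ, β + n).
Posterior mean = (α₀+S)/(β₀+n) = [n/(β₀+n)]·(S/n) + [β₀/(β₀+n)]·(α₀/β₀), so only n and β₀ enter the weight.
Weight on data w = n/(β₀+n) = 4/(2.7+4) = 4/6.7 = 0.5970.

0.5970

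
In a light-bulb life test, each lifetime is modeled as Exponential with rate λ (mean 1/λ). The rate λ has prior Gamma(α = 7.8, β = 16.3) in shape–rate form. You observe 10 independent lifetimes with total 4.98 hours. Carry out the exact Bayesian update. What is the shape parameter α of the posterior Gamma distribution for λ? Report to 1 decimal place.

17.8

With a Gamma(shape α, rate β) prior on the exponential rate λ, the posterior after n observations with total T = Σxᵢ is Gamma(α+n, β+T).
Posterior: Gamma(7.8+10, 16.3+4.98) = Gamma(17.8, 21.28).
Posterior α = 17.8.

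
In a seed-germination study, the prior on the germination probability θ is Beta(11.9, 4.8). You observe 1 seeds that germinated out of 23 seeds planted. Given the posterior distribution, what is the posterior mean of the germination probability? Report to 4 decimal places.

The Beta prior is conjugate to a Binomial/Bernoulli likelihood; the update adds successes to α and failures to β.
Posterior: Beta(α+k, β+n−k) = Beta(11.9+1, 4.8+22) = Beta(12.9, 26.8).
Posterior mean = α/(α+β) = 12.9/39.7 = 0.3249.

0.3249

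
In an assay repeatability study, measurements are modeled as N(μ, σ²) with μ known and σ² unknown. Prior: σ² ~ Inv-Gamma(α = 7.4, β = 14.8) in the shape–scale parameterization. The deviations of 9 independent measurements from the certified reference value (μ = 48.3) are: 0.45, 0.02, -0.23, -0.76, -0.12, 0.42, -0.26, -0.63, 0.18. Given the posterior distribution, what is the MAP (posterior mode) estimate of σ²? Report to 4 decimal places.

With known mean μ and an Inverse-Gamma(α, β) prior on σ², the Normal likelihood is conjugate: posterior is Inv-Gamma(α + n/2, β + Σ(xᵢ−μ)²/2).
Σ(xᵢ−μ)² = (0.45)² + (0.02)² + (-0.23)² + (-0.76)² + (-0.12)² + (0.42)² + (-0.26)² + (-0.63)² + (0.18)² = 1.5211.
Posterior: Inv-Gamma(7.4 + 9/2, 14.8 + 1.5211/2) = Inv-Gamma(11.90, 15.56055).
Mode = β/(α+1) = 15.56055/12.90 = 1.2062.

1.2062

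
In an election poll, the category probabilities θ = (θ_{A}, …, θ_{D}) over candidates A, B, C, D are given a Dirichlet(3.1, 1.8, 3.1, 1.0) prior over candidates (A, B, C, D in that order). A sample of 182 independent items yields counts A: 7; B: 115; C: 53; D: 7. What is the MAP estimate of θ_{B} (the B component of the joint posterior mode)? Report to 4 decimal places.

The Dirichlet prior is conjugate to the Multinomial likelihood: each posterior αⱼ = prior αⱼ + observed count nⱼ.
Posterior concentration: (10.1, 116.8, 56.1, 8.0), total = 191.0.
Joint mode component: (α_{B}−1)/(Σα−K) = 115.8/187.0 = 0.6193.

0.6193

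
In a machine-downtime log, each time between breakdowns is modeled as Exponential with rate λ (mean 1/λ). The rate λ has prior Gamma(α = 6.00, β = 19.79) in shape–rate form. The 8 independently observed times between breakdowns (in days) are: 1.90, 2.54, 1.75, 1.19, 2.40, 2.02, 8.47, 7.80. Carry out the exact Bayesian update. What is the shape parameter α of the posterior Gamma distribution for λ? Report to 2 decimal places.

14.00

With a Gamma(shape α, rate β) prior on the exponential rate λ, the posterior after n observations with total T = Σxᵢ is Gamma(α+n, β+T).
Sum of observations T = 28.07 days; n = 8.
Posterior: Gamma(6.00+8, 19.79+28.07) = Gamma(14.00, 47.86).
Posterior α = 14.00.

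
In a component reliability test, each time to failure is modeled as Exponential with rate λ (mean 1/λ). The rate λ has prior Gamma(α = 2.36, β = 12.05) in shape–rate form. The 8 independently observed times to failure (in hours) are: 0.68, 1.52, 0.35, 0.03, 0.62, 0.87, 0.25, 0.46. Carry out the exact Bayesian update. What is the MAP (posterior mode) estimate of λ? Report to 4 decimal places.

With a Gamma(shape α, rate β) prior on the exponential rate λ, the posterior after n observations with total T = Σxᵢ is Gamma(α+n, β+T).
Sum of observations T = 4.78 hours; n = 8.
Posterior: Gamma(2.36+8, 12.05+4.78) = Gamma(10.36, 16.83).
Mode = (α−1)/β = 0.5561.

0.5561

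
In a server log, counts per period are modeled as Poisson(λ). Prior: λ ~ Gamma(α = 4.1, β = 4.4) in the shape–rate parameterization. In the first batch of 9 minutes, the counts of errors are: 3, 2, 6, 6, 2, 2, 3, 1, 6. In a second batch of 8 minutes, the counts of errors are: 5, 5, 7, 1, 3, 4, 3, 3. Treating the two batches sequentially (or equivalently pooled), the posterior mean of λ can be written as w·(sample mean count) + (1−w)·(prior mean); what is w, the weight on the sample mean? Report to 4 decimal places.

0.7944

With a Gamma(shape α, rate β) prior, the Poisson likelihood is conjugate: the posterior is Gamma(α + ΣXᵢ, β + n).
Total number of minutes: n = 9 + 8 = 17.
Posterior mean = (α₀+S)/(β₀+n) = [n/(β₀+n)]·(S/n) + [β₀/(β₀+n)]·(α₀/β₀), so only n and β₀ enter the weight.
Weight on data w = n/(β₀+n) = 17/(4.4+17) = 17/21.4 = 0.7944.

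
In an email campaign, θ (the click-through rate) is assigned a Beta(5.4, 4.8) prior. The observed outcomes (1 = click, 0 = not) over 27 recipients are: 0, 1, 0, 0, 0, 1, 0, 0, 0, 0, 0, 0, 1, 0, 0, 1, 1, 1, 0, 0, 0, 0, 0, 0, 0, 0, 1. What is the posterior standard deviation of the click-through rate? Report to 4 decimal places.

0.0763

The Beta prior is conjugate to a Binomial/Bernoulli likelihood; the update adds successes to α and failures to β.
Posterior: Beta(α+k, β+n−k) = Beta(5.4+7, 4.8+20) = Beta(12.4, 24.8).
Var = αβ/((α+β)²(α+β+1)) = 12.4·24.8/(37.2²·38.2) = 0.00581734; SD = √0.00581734 = 0.0763.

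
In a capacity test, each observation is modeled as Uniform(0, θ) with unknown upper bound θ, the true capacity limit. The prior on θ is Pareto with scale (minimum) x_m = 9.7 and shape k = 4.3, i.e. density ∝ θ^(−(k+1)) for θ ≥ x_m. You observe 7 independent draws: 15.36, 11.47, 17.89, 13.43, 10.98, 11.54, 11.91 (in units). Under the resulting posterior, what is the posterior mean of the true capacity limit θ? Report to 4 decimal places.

A Pareto(scale x_m, shape k) prior on the upper bound θ of Uniform(0, θ) is conjugate: posterior is Pareto(max(x_m, max xᵢ), k + n).
Sample maximum = 17.89; prior scale x_m = 9.7 → posterior scale = max = 17.89.
Posterior shape = 4.3 + 7 = 11.3.
E[θ|data] = k·x_m/(k−1) = 11.3·17.89/10.3 = 19.6269.

19.6269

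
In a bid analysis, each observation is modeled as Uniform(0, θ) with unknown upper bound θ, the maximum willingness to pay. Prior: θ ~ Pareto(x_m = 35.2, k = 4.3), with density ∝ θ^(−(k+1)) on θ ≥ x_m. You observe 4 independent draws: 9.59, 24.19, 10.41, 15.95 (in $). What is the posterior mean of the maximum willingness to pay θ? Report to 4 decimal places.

40.0219

A Pareto(scale x_m, shape k) prior on the upper bound θ of Uniform(0, θ) is conjugate: posterior is Pareto(max(x_m, max xᵢ), k + n).
Sample maximum = 24.19; prior scale x_m = 35.2 → posterior scale = max = 35.20.
Posterior shape = 4.3 + 4 = 8.3.
E[θ|data] = k·x_m/(k−1) = 8.3·35.20/7.3 = 40.0219.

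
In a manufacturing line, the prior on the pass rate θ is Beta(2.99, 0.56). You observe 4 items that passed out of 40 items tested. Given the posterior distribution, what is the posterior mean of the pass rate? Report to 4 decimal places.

0.1605

The Beta prior is conjugate to a Binomial/Bernoulli likelihood; the update adds successes to α and failures to β.
Posterior: Beta(α+k, β+n−k) = Beta(2.99+4, 0.56+36) = Beta(6.99, 36.56).
Posterior mean = α/(α+β) = 6.99/43.55 = 0.1605.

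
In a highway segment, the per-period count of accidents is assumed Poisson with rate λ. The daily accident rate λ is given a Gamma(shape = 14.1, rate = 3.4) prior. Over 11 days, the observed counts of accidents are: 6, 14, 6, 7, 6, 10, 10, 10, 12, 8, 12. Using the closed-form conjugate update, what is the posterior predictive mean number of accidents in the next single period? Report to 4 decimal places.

7.9931

With a Gamma(shape α, rate β) prior, the Poisson likelihood is conjugate: the posterior is Gamma(α + ΣXᵢ, β + n).
Sum of counts S = 101 over n = 11 days.
Posterior: Gamma(α+S, β+n) = Gamma(14.1+101, 3.4+11) = Gamma(115.1, 14.4).
The predictive distribution for one future period is NegBinom with mean α/β = 7.9931.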